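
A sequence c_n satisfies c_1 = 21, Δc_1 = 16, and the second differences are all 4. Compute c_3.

57

Build the table forward from the leading diagonal:
Second differences: 4  4  4
First differences: 16  20  24
c: 21  37  57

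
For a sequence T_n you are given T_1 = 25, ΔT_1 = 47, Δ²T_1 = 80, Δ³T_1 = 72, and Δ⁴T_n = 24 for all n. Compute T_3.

Build the table forward from the leading diagonal:
Fourth differences: 24, 24, 24
Third differences: 72, 96, 120
Second differences: 80, 152, 248
First differences: 47, 127, 279
T: 25, 72, 199

199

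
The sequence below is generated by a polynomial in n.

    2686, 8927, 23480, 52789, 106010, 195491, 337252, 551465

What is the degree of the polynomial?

5

First differences: 6241, 14553, 29309, 53221, 89481, 141761, 214213
Second differences: 8312, 14756, 23912, 36260, 52280, 72452
Third differences: 6444, 9156, 12348, 16020, 20172
Fourth differences: 2712, 3192, 3672, 4152
Fifth differences: 480, 480, 480
The fifth differences are constant, so the polynomial has degree 5.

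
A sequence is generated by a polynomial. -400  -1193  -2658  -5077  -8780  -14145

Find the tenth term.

-61465

D1: -793 , -1465 , -2419 , -3703 , -5365
D2: -672 , -954 , -1284 , -1662
D3: -282 , -330 , -378
D4: -48 , -48
Constant fourth difference = -48, so extend:
-378 − 48 = -426;  -1662 − 426 = -2088;  -5365 − 2088 = -7453;  -14145 − 7453 = -21598
-426 − 48 = -474;  -2088 − 474 = -2562;  -7453 − 2562 = -10015;  -21598 − 10015 = -31613
-474 − 48 = -522;  -2562 − 522 = -3084;  -10015 − 3084 = -13099;  -31613 − 13099 = -44712
-522 − 48 = -570;  -3084 − 570 = -3654;  -13099 − 3654 = -16753;  -44712 − 16753 = -61465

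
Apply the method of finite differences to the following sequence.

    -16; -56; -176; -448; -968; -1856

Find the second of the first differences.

-120

Δ: -40, -120, -272, -520, -888
Δ²: -80, -152, -248, -368
Δ³: -72, -96, -120
Δ⁴: -24, -24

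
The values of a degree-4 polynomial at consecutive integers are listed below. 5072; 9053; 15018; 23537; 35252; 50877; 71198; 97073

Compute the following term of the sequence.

129432

First differences: 3981 , 5965 , 8519 , 11715 , 15625 , 20321 , 25875
Second differences: 1984 , 2554 , 3196 , 3910 , 4696 , 5554
Third differences: 570 , 642 , 714 , 786 , 858
Fourth differences: 72 , 72 , 72 , 72
Fourth differences constant at 72.
858 + 72 = 930;  5554 + 930 = 6484;  25875 + 6484 = 32359;  97073 + 32359 = 129432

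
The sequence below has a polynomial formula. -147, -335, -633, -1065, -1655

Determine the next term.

-2427

First differences: -188 , -298 , -432 , -590
Second differences: -110 , -134 , -158
Third differences: -24 , -24
Third differences constant at -24.
-158 − 24 = -182;  -590 − 182 = -772;  -1655 − 772 = -2427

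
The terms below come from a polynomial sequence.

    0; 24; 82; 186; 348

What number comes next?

D1: 24 , 58 , 104 , 162
D2: 34 , 46 , 58
D3: 12 , 12
Constant third difference = 12, so extend:
58 + 12 = 70;  162 + 70 = 232;  348 + 232 = 580

580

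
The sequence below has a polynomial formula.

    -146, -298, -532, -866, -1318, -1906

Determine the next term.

First differences: -152 , -234 , -334 , -452 , -588
Second differences: -82 , -100 , -118 , -136
Third differences: -18 , -18 , -18
Third differences constant at -18.
-136 − 18 = -154;  -588 − 154 = -742;  -1906 − 742 = -2648

-2648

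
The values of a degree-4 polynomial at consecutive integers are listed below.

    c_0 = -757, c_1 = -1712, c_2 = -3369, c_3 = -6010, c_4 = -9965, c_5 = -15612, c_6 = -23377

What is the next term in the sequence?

-33734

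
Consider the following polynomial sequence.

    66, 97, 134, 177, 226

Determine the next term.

281

Δ: 31  37  43  49
Δ²: 6  6  6
Second differences constant at 6.
49 + 6 = 55;  226 + 55 = 281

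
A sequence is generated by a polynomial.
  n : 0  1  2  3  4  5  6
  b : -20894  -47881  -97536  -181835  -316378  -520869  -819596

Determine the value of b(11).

-4958211

First differences: -26987, -49655, -84299, -134543, -204491, -298727
Second differences: -22668, -34644, -50244, -69948, -94236
Third differences: -11976, -15600, -19704, -24288
Fourth differences: -3624, -4104, -4584
Fifth differences: -480, -480
Constant fifth difference = -480, so extend:
-4584 − 480 = -5064;  -24288 − 5064 = -29352;  -94236 − 29352 = -123588;  -298727 − 123588 = -422315;  -819596 − 422315 = -1241911
-5064 − 480 = -5544;  -29352 − 5544 = -34896;  -123588 − 34896 = -158484;  -422315 − 158484 = -580799;  -1241911 − 580799 = -1822710
-5544 − 480 = -6024;  -34896 − 6024 = -40920;  -158484 − 40920 = -199404;  -580799 − 199404 = -780203;  -1822710 − 780203 = -2602913
-6024 − 480 = -6504;  -40920 − 6504 = -47424;  -199404 − 47424 = -246828;  -780203 − 246828 = -1027031;  -2602913 − 1027031 = -3629944
-6504 − 480 = -6984;  -47424 − 6984 = -54408;  -246828 − 54408 = -301236;  -1027031 − 301236 = -1328267;  -3629944 − 1328267 = -4958211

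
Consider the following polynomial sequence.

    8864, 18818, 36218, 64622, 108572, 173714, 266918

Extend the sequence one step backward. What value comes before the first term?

9954  17400  28404  43950  65142  93204
7446  11004  15546  21192  28062
3558  4542  5646  6870
984  1104  1224
120  120
The fifth differences are constant at 120.
Work back: 984 − 120 = 864;  3558 − 864 = 2694;  7446 − 2694 = 4752;  9954 − 4752 = 5202;  8864 − 5202 = 3662

3662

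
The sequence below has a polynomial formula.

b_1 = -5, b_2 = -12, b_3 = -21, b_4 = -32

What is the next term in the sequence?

-45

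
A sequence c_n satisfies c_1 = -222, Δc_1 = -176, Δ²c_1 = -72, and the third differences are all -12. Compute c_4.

Build the table forward from the leading diagonal:
Δ³: -12, -12, -12, -12
Δ²: -72, -84, -96, -108
Δ: -176, -248, -332, -428
c: -222, -398, -646, -978

-978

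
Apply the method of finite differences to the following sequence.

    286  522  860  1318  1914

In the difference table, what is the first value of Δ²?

Δ: 236, 338, 458, 596
Δ²: 102, 120, 138
Δ³: 18, 18

102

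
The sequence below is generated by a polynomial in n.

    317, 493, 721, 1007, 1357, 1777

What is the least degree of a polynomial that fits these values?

Δ: 176, 228, 286, 350, 420
Δ²: 52, 58, 64, 70
Δ³: 6, 6, 6
The third differences are constant, so the polynomial has degree 3.

3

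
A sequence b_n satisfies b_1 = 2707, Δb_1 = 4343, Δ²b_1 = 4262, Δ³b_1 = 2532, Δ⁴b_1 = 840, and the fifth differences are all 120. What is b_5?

Build the table forward from the leading diagonal:
Δ⁵: 120  120  120  120  120
Δ⁴: 840  960  1080  1200  1320
Δ³: 2532  3372  4332  5412  6612
Δ²: 4262  6794  10166  14498  19910
Δ: 4343  8605  15399  25565  40063
b: 2707  7050  15655  31054  56619

56619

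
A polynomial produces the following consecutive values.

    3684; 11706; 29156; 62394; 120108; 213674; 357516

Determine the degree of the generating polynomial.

5

D1: 8022, 17450, 33238, 57714, 93566, 143842
D2: 9428, 15788, 24476, 35852, 50276
D3: 6360, 8688, 11376, 14424
D4: 2328, 2688, 3048
D5: 360, 360
The fifth differences are constant, so the polynomial has degree 5.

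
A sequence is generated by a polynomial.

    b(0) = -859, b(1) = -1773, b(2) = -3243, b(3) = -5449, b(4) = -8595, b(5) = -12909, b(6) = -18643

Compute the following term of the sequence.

First differences: -914, -1470, -2206, -3146, -4314, -5734
Second differences: -556, -736, -940, -1168, -1420
Third differences: -180, -204, -228, -252
Fourth differences: -24, -24, -24
Fourth differences constant at -24.
-252 − 24 = -276;  -1420 − 276 = -1696;  -5734 − 1696 = -7430;  -18643 − 7430 = -26073

-26073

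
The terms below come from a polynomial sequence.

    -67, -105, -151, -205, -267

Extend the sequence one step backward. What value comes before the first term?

-37

Δ: -38  -46  -54  -62
Δ²: -8  -8  -8
The second differences are constant at -8.
Work back: -38 + 8 = -30;  -67 + 30 = -37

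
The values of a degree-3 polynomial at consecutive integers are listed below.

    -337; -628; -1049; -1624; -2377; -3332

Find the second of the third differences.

Δ: -291, -421, -575, -753, -955
Δ²: -130, -154, -178, -202
Δ³: -24, -24, -24

-24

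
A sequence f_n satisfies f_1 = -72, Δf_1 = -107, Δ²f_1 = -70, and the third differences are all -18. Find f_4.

Build the table forward from the leading diagonal:
Third differences: -18, -18, -18, -18
Second differences: -70, -88, -106, -124
First differences: -107, -177, -265, -371
f: -72, -179, -356, -621

-621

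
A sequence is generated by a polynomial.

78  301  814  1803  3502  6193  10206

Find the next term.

223  513  989  1699  2691  4013
290  476  710  992  1322
186  234  282  330
48  48  48
The fourth differences are constant (48).
330 + 48 = 378;  1322 + 378 = 1700;  4013 + 1700 = 5713;  10206 + 5713 = 15919

15919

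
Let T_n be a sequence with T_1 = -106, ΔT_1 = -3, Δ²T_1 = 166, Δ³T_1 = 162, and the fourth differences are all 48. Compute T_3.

Build the table forward from the leading diagonal:
D4: 48, 48, 48
D3: 162, 210, 258
D2: 166, 328, 538
D1: -3, 163, 491
T: -106, -109, 54

54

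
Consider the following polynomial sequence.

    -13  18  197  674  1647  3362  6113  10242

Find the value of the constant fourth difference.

Δ: 31, 179, 477, 973, 1715, 2751, 4129
Δ²: 148, 298, 496, 742, 1036, 1378
Δ³: 150, 198, 246, 294, 342
Δ⁴: 48, 48, 48, 48

48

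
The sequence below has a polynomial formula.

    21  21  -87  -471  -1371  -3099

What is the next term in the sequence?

-6039

D1: 0  -108  -384  -900  -1728
D2: -108  -276  -516  -828
D3: -168  -240  -312
D4: -72  -72
Constant fourth difference = -72, so extend:
-312 − 72 = -384;  -828 − 384 = -1212;  -1728 − 1212 = -2940;  -3099 − 2940 = -6039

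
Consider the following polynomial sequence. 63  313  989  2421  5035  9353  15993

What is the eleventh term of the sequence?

D1: 250, 676, 1432, 2614, 4318, 6640
D2: 426, 756, 1182, 1704, 2322
D3: 330, 426, 522, 618
D4: 96, 96, 96
The fourth differences are constant (96).
618 + 96 = 714;  2322 + 714 = 3036;  6640 + 3036 = 9676;  15993 + 9676 = 25669
714 + 96 = 810;  3036 + 810 = 3846;  9676 + 3846 = 13522;  25669 + 13522 = 39191
810 + 96 = 906;  3846 + 906 = 4752;  13522 + 4752 = 18274;  39191 + 18274 = 57465
906 + 96 = 1002;  4752 + 1002 = 5754;  18274 + 5754 = 24028;  57465 + 24028 = 81493

81493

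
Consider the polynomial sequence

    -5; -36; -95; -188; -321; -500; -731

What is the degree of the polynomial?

3

-31, -59, -93, -133, -179, -231
-28, -34, -40, -46, -52
-6, -6, -6, -6
The third differences are constant, so the polynomial has degree 3.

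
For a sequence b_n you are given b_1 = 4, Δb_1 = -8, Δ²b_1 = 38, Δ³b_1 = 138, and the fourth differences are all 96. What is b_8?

Build the table forward from the leading diagonal:
D4: 96  96  96  96  96  96  96  96
D3: 138  234  330  426  522  618  714  810
D2: 38  176  410  740  1166  1688  2306  3020
D1: -8  30  206  616  1356  2522  4210  6516
b: 4  -4  26  232  848  2204  4726  8936

8936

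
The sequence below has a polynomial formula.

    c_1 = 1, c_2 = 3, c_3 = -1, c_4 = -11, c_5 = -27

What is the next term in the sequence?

-49

2 , -4 , -10 , -16
-6 , -6 , -6
Second differences constant at -6.
-16 − 6 = -22;  -27 − 22 = -49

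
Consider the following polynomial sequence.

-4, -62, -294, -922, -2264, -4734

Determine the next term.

-8842

Δ: -58, -232, -628, -1342, -2470
Δ²: -174, -396, -714, -1128
Δ³: -222, -318, -414
Δ⁴: -96, -96
Constant fourth difference = -96, so extend:
-414 − 96 = -510;  -1128 − 510 = -1638;  -2470 − 1638 = -4108;  -4734 − 4108 = -8842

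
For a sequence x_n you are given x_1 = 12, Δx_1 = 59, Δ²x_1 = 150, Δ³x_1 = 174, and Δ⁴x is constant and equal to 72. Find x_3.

Build the table forward from the leading diagonal:
Fourth differences: 72  72  72
Third differences: 174  246  318
Second differences: 150  324  570
First differences: 59  209  533
x: 12  71  280

280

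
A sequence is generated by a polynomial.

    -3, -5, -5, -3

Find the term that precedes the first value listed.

D1: -2, 0, 2
D2: 2, 2
The second differences are constant at 2.
Work back: -2 − 2 = -4;  -3 + 4 = 1

1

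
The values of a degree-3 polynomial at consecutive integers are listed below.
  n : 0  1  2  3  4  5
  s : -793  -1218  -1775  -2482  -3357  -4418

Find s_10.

-13143

First differences: -425 , -557 , -707 , -875 , -1061
Second differences: -132 , -150 , -168 , -186
Third differences: -18 , -18 , -18
Third differences constant at -18.
-186 − 18 = -204;  -1061 − 204 = -1265;  -4418 − 1265 = -5683
-204 − 18 = -222;  -1265 − 222 = -1487;  -5683 − 1487 = -7170
-222 − 18 = -240;  -1487 − 240 = -1727;  -7170 − 1727 = -8897
-240 − 18 = -258;  -1727 − 258 = -1985;  -8897 − 1985 = -10882
-258 − 18 = -276;  -1985 − 276 = -2261;  -10882 − 2261 = -13143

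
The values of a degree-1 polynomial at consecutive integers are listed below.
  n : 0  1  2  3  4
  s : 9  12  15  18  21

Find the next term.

Δ: 3  3  3  3
The first differences are constant (3).
21 + 3 = 24

24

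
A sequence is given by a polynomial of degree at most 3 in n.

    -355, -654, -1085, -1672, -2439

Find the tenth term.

Δ: -299, -431, -587, -767
Δ²: -132, -156, -180
Δ³: -24, -24
Constant third difference = -24, so extend:
-180 − 24 = -204;  -767 − 204 = -971;  -2439 − 971 = -3410
-204 − 24 = -228;  -971 − 228 = -1199;  -3410 − 1199 = -4609
-228 − 24 = -252;  -1199 − 252 = -1451;  -4609 − 1451 = -6060
-252 − 24 = -276;  -1451 − 276 = -1727;  -6060 − 1727 = -7787
-276 − 24 = -300;  -1727 − 300 = -2027;  -7787 − 2027 = -9814

-9814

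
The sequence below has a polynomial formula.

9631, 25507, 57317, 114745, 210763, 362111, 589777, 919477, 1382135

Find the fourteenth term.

7197175

Δ: 15876, 31810, 57428, 96018, 151348, 227666, 329700, 462658
Δ²: 15934, 25618, 38590, 55330, 76318, 102034, 132958
Δ³: 9684, 12972, 16740, 20988, 25716, 30924
Δ⁴: 3288, 3768, 4248, 4728, 5208
Δ⁵: 480, 480, 480, 480
Fifth differences constant at 480.
5208 + 480 = 5688;  30924 + 5688 = 36612;  132958 + 36612 = 169570;  462658 + 169570 = 632228;  1382135 + 632228 = 2014363
5688 + 480 = 6168;  36612 + 6168 = 42780;  169570 + 42780 = 212350;  632228 + 212350 = 844578;  2014363 + 844578 = 2858941
6168 + 480 = 6648;  42780 + 6648 = 49428;  212350 + 49428 = 261778;  844578 + 261778 = 1106356;  2858941 + 1106356 = 3965297
6648 + 480 = 7128;  49428 + 7128 = 56556;  261778 + 56556 = 318334;  1106356 + 318334 = 1424690;  3965297 + 1424690 = 5389987
7128 + 480 = 7608;  56556 + 7608 = 64164;  318334 + 64164 = 382498;  1424690 + 382498 = 1807188;  5389987 + 1807188 = 7197175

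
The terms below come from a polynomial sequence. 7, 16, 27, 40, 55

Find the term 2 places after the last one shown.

91

D1: 9, 11, 13, 15
D2: 2, 2, 2
Constant second difference = 2, so extend:
15 + 2 = 17;  55 + 17 = 72
17 + 2 = 19;  72 + 19 = 91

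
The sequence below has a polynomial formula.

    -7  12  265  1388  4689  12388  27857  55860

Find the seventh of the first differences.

Δ: 19, 253, 1123, 3301, 7699, 15469, 28003
Δ²: 234, 870, 2178, 4398, 7770, 12534
Δ³: 636, 1308, 2220, 3372, 4764
Δ⁴: 672, 912, 1152, 1392
Δ⁵: 240, 240, 240

28003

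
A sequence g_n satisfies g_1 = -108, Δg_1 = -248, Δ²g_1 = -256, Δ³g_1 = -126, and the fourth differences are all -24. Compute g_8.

-12470

Build the table forward from the leading diagonal:
Δ⁴: -24, -24, -24, -24, -24, -24, -24, -24
Δ³: -126, -150, -174, -198, -222, -246, -270, -294
Δ²: -256, -382, -532, -706, -904, -1126, -1372, -1642
Δ: -248, -504, -886, -1418, -2124, -3028, -4154, -5526
g: -108, -356, -860, -1746, -3164, -5288, -8316, -12470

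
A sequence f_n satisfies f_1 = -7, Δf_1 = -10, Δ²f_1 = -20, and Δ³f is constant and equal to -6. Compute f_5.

Build the table forward from the leading diagonal:
D3: -6  -6  -6  -6  -6
D2: -20  -26  -32  -38  -44
D1: -10  -30  -56  -88  -126
f: -7  -17  -47  -103  -191

-191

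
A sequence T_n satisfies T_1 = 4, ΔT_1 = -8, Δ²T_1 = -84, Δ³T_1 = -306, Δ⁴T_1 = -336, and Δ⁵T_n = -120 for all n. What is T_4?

-578

Build the table forward from the leading diagonal:
Δ⁵: -120, -120, -120, -120
Δ⁴: -336, -456, -576, -696
Δ³: -306, -642, -1098, -1674
Δ²: -84, -390, -1032, -2130
Δ: -8, -92, -482, -1514
T: 4, -4, -96, -578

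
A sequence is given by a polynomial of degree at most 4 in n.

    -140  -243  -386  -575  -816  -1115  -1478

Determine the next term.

-1911

Δ: -103, -143, -189, -241, -299, -363
Δ²: -40, -46, -52, -58, -64
Δ³: -6, -6, -6, -6
Third differences constant at -6.
-64 − 6 = -70;  -363 − 70 = -433;  -1478 − 433 = -1911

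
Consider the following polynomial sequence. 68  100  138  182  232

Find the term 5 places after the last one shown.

572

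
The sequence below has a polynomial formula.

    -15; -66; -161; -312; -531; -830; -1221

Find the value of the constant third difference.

Δ: -51, -95, -151, -219, -299, -391
Δ²: -44, -56, -68, -80, -92
Δ³: -12, -12, -12, -12

-12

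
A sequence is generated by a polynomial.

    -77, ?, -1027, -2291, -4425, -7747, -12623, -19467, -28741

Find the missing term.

-363

Using the last 7 terms:
D1: -1264, -2134, -3322, -4876, -6844, -9274
D2: -870, -1188, -1554, -1968, -2430
D3: -318, -366, -414, -462
D4: -48, -48, -48
Constant fourth difference = -48.
Extend backward: -318 + 48 = -270;  -870 + 270 = -600;  -1264 + 600 = -664;  -1027 + 664 = -363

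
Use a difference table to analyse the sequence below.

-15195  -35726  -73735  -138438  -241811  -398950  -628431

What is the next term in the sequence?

-952670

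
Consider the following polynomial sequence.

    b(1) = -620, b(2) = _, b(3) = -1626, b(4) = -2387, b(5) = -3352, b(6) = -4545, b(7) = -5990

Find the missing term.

Using the last 5 terms:
Δ: -761, -965, -1193, -1445
Δ²: -204, -228, -252
Δ³: -24, -24
Constant third difference = -24.
Extend backward: -204 + 24 = -180;  -761 + 180 = -581;  -1626 + 581 = -1045

-1045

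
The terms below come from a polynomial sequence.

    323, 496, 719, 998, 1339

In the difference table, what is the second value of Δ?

223

Δ: 173, 223, 279, 341
Δ²: 50, 56, 62
Δ³: 6, 6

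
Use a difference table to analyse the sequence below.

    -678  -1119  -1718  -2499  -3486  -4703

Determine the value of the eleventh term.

First differences: -441, -599, -781, -987, -1217
Second differences: -158, -182, -206, -230
Third differences: -24, -24, -24
Third differences constant at -24.
-230 − 24 = -254;  -1217 − 254 = -1471;  -4703 − 1471 = -6174
-254 − 24 = -278;  -1471 − 278 = -1749;  -6174 − 1749 = -7923
-278 − 24 = -302;  -1749 − 302 = -2051;  -7923 − 2051 = -9974
-302 − 24 = -326;  -2051 − 326 = -2377;  -9974 − 2377 = -12351
-326 − 24 = -350;  -2377 − 350 = -2727;  -12351 − 2727 = -15078

-15078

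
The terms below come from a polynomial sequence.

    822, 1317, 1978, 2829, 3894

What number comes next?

5197

Δ: 495  661  851  1065
Δ²: 166  190  214
Δ³: 24  24
Third differences constant at 24.
214 + 24 = 238;  1065 + 238 = 1303;  3894 + 1303 = 5197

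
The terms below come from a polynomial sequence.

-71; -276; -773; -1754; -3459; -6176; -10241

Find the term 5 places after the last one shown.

-65906

-205, -497, -981, -1705, -2717, -4065
-292, -484, -724, -1012, -1348
-192, -240, -288, -336
-48, -48, -48
Fourth differences constant at -48.
-336 − 48 = -384;  -1348 − 384 = -1732;  -4065 − 1732 = -5797;  -10241 − 5797 = -16038
-384 − 48 = -432;  -1732 − 432 = -2164;  -5797 − 2164 = -7961;  -16038 − 7961 = -23999
-432 − 48 = -480;  -2164 − 480 = -2644;  -7961 − 2644 = -10605;  -23999 − 10605 = -34604
-480 − 48 = -528;  -2644 − 528 = -3172;  -10605 − 3172 = -13777;  -34604 − 13777 = -48381
-528 − 48 = -576;  -3172 − 576 = -3748;  -13777 − 3748 = -17525;  -48381 − 17525 = -65906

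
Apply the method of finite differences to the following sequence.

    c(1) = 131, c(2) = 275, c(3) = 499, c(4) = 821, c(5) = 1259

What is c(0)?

49

D1: 144  224  322  438
D2: 80  98  116
D3: 18  18
The third differences are constant at 18.
Work back: 80 − 18 = 62;  144 − 62 = 82;  131 − 82 = 49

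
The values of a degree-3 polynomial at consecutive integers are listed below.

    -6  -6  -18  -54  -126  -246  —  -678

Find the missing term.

Using the first 6 terms:
First differences: 0  -12  -36  -72  -120
Second differences: -12  -24  -36  -48
Third differences: -12  -12  -12
Constant third difference = -12.
Extend forward: -48 − 12 = -60;  -120 − 60 = -180;  -246 − 180 = -426

-426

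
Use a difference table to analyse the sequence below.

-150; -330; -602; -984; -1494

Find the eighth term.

-3972

D1: -180, -272, -382, -510
D2: -92, -110, -128
D3: -18, -18
The third differences are constant (-18).
-128 − 18 = -146;  -510 − 146 = -656;  -1494 − 656 = -2150
-146 − 18 = -164;  -656 − 164 = -820;  -2150 − 820 = -2970
-164 − 18 = -182;  -820 − 182 = -1002;  -2970 − 1002 = -3972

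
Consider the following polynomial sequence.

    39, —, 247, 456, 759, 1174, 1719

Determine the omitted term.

114

Using the last 5 terms:
Δ: 209, 303, 415, 545
Δ²: 94, 112, 130
Δ³: 18, 18
Constant third difference = 18.
Extend backward: 94 − 18 = 76;  209 − 76 = 133;  247 − 133 = 114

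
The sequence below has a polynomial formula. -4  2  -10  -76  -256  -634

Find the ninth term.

D1: 6, -12, -66, -180, -378
D2: -18, -54, -114, -198
D3: -36, -60, -84
D4: -24, -24
The fourth differences are constant (-24).
-84 − 24 = -108;  -198 − 108 = -306;  -378 − 306 = -684;  -634 − 684 = -1318
-108 − 24 = -132;  -306 − 132 = -438;  -684 − 438 = -1122;  -1318 − 1122 = -2440
-132 − 24 = -156;  -438 − 156 = -594;  -1122 − 594 = -1716;  -2440 − 1716 = -4156

-4156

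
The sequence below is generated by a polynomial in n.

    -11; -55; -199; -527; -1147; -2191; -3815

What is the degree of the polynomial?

4

D1: -44, -144, -328, -620, -1044, -1624
D2: -100, -184, -292, -424, -580
D3: -84, -108, -132, -156
D4: -24, -24, -24
The fourth differences are constant, so the polynomial has degree 4.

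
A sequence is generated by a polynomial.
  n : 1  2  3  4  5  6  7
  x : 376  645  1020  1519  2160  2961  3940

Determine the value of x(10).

8125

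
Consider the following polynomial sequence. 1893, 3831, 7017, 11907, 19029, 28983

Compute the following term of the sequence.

42441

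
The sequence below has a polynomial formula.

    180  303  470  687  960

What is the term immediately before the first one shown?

Δ: 123, 167, 217, 273
Δ²: 44, 50, 56
Δ³: 6, 6
The third differences are constant at 6.
Work back: 44 − 6 = 38;  123 − 38 = 85;  180 − 85 = 95

95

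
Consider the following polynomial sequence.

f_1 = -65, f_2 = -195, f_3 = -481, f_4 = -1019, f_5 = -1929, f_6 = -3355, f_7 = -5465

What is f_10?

-17939

Δ: -130 , -286 , -538 , -910 , -1426 , -2110
Δ²: -156 , -252 , -372 , -516 , -684
Δ³: -96 , -120 , -144 , -168
Δ⁴: -24 , -24 , -24
The fourth differences are constant (-24).
-168 − 24 = -192;  -684 − 192 = -876;  -2110 − 876 = -2986;  -5465 − 2986 = -8451
-192 − 24 = -216;  -876 − 216 = -1092;  -2986 − 1092 = -4078;  -8451 − 4078 = -12529
-216 − 24 = -240;  -1092 − 240 = -1332;  -4078 − 1332 = -5410;  -12529 − 5410 = -17939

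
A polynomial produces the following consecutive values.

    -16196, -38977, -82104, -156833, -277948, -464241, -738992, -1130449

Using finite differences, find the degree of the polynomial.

D1: -22781, -43127, -74729, -121115, -186293, -274751, -391457
D2: -20346, -31602, -46386, -65178, -88458, -116706
D3: -11256, -14784, -18792, -23280, -28248
D4: -3528, -4008, -4488, -4968
D5: -480, -480, -480
The fifth differences are constant, so the polynomial has degree 5.

5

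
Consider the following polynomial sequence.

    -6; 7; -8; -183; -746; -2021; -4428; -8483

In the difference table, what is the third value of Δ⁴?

-96

First differences: 13, -15, -175, -563, -1275, -2407, -4055
Second differences: -28, -160, -388, -712, -1132, -1648
Third differences: -132, -228, -324, -420, -516
Fourth differences: -96, -96, -96, -96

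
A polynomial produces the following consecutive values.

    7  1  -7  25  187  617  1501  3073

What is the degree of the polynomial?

4

D1: -6, -8, 32, 162, 430, 884, 1572
D2: -2, 40, 130, 268, 454, 688
D3: 42, 90, 138, 186, 234
D4: 48, 48, 48, 48
The fourth differences are constant, so the polynomial has degree 4.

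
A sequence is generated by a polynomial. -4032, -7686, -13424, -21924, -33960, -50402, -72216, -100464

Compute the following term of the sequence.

-136304

Δ: -3654, -5738, -8500, -12036, -16442, -21814, -28248
Δ²: -2084, -2762, -3536, -4406, -5372, -6434
Δ³: -678, -774, -870, -966, -1062
Δ⁴: -96, -96, -96, -96
Fourth differences constant at -96.
-1062 − 96 = -1158;  -6434 − 1158 = -7592;  -28248 − 7592 = -35840;  -100464 − 35840 = -136304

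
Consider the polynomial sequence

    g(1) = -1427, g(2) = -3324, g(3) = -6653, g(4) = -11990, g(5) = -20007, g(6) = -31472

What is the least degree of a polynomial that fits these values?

First differences: -1897, -3329, -5337, -8017, -11465
Second differences: -1432, -2008, -2680, -3448
Third differences: -576, -672, -768
Fourth differences: -96, -96
The fourth differences are constant, so the polynomial has degree 4.

4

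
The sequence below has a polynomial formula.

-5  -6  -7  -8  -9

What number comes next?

D1: -1  -1  -1  -1
First differences constant at -1.
-9 − 1 = -10

-10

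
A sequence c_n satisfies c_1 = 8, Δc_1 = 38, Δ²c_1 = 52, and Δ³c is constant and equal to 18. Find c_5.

544

Build the table forward from the leading diagonal:
D3: 18, 18, 18, 18, 18
D2: 52, 70, 88, 106, 124
D1: 38, 90, 160, 248, 354
c: 8, 46, 136, 296, 544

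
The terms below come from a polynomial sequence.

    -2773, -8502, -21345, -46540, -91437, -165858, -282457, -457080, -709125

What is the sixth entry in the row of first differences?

First differences: -5729, -12843, -25195, -44897, -74421, -116599, -174623, -252045
Second differences: -7114, -12352, -19702, -29524, -42178, -58024, -77422
Third differences: -5238, -7350, -9822, -12654, -15846, -19398
Fourth differences: -2112, -2472, -2832, -3192, -3552
Fifth differences: -360, -360, -360, -360

-116599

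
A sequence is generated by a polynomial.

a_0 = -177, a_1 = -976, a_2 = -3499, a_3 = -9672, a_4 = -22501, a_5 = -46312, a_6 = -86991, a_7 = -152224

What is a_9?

-397536

D1: -799 , -2523 , -6173 , -12829 , -23811 , -40679 , -65233
D2: -1724 , -3650 , -6656 , -10982 , -16868 , -24554
D3: -1926 , -3006 , -4326 , -5886 , -7686
D4: -1080 , -1320 , -1560 , -1800
D5: -240 , -240 , -240
Constant fifth difference = -240, so extend:
-1800 − 240 = -2040;  -7686 − 2040 = -9726;  -24554 − 9726 = -34280;  -65233 − 34280 = -99513;  -152224 − 99513 = -251737
-2040 − 240 = -2280;  -9726 − 2280 = -12006;  -34280 − 12006 = -46286;  -99513 − 46286 = -145799;  -251737 − 145799 = -397536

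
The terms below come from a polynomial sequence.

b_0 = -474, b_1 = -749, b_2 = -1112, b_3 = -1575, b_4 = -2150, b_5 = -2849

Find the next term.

D1: -275, -363, -463, -575, -699
D2: -88, -100, -112, -124
D3: -12, -12, -12
The third differences are constant (-12).
-124 − 12 = -136;  -699 − 136 = -835;  -2849 − 835 = -3684

-3684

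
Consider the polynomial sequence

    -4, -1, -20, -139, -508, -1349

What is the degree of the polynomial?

4

3, -19, -119, -369, -841
-22, -100, -250, -472
-78, -150, -222
-72, -72
The fourth differences are constant, so the polynomial has degree 4.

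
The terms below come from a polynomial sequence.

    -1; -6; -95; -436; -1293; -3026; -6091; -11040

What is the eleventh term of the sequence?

D1: -5 , -89 , -341 , -857 , -1733 , -3065 , -4949
D2: -84 , -252 , -516 , -876 , -1332 , -1884
D3: -168 , -264 , -360 , -456 , -552
D4: -96 , -96 , -96 , -96
The fourth differences are constant (-96).
-552 − 96 = -648;  -1884 − 648 = -2532;  -4949 − 2532 = -7481;  -11040 − 7481 = -18521
-648 − 96 = -744;  -2532 − 744 = -3276;  -7481 − 3276 = -10757;  -18521 − 10757 = -29278
-744 − 96 = -840;  -3276 − 840 = -4116;  -10757 − 4116 = -14873;  -29278 − 14873 = -44151

-44151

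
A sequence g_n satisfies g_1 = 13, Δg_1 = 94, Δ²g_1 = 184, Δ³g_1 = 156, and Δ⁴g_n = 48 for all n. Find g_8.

11675

Build the table forward from the leading diagonal:
Fourth differences: 48, 48, 48, 48, 48, 48, 48, 48
Third differences: 156, 204, 252, 300, 348, 396, 444, 492
Second differences: 184, 340, 544, 796, 1096, 1444, 1840, 2284
First differences: 94, 278, 618, 1162, 1958, 3054, 4498, 6338
g: 13, 107, 385, 1003, 2165, 4123, 7177, 11675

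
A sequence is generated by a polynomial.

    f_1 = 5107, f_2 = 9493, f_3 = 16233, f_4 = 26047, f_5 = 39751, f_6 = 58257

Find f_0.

2451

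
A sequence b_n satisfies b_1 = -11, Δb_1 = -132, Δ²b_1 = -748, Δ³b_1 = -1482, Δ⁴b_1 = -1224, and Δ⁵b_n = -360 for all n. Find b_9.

Build the table forward from the leading diagonal:
Δ⁵: -360  -360  -360  -360  -360  -360  -360  -360  -360
Δ⁴: -1224  -1584  -1944  -2304  -2664  -3024  -3384  -3744  -4104
Δ³: -1482  -2706  -4290  -6234  -8538  -11202  -14226  -17610  -21354
Δ²: -748  -2230  -4936  -9226  -15460  -23998  -35200  -49426  -67036
Δ: -132  -880  -3110  -8046  -17272  -32732  -56730  -91930  -141356
b: -11  -143  -1023  -4133  -12179  -29451  -62183  -118913  -210843

-210843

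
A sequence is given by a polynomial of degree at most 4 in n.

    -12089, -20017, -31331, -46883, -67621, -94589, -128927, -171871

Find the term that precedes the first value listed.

-6791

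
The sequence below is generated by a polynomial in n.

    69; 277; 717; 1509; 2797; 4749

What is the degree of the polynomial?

D1: 208, 440, 792, 1288, 1952
D2: 232, 352, 496, 664
D3: 120, 144, 168
D4: 24, 24
The fourth differences are constant, so the polynomial has degree 4.

4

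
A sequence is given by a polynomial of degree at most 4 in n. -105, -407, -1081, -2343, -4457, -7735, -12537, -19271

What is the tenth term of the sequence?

Δ: -302, -674, -1262, -2114, -3278, -4802, -6734
Δ²: -372, -588, -852, -1164, -1524, -1932
Δ³: -216, -264, -312, -360, -408
Δ⁴: -48, -48, -48, -48
Fourth differences constant at -48.
-408 − 48 = -456;  -1932 − 456 = -2388;  -6734 − 2388 = -9122;  -19271 − 9122 = -28393
-456 − 48 = -504;  -2388 − 504 = -2892;  -9122 − 2892 = -12014;  -28393 − 12014 = -40407

-40407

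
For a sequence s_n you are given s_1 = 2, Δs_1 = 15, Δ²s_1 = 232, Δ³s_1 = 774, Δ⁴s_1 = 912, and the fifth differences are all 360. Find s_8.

71549

Build the table forward from the leading diagonal:
Fifth differences: 360, 360, 360, 360, 360, 360, 360, 360
Fourth differences: 912, 1272, 1632, 1992, 2352, 2712, 3072, 3432
Third differences: 774, 1686, 2958, 4590, 6582, 8934, 11646, 14718
Second differences: 232, 1006, 2692, 5650, 10240, 16822, 25756, 37402
First differences: 15, 247, 1253, 3945, 9595, 19835, 36657, 62413
s: 2, 17, 264, 1517, 5462, 15057, 34892, 71549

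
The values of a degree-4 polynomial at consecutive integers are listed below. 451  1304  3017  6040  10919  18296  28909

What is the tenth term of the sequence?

88984

Δ: 853 , 1713 , 3023 , 4879 , 7377 , 10613
Δ²: 860 , 1310 , 1856 , 2498 , 3236
Δ³: 450 , 546 , 642 , 738
Δ⁴: 96 , 96 , 96
The fourth differences are constant (96).
738 + 96 = 834;  3236 + 834 = 4070;  10613 + 4070 = 14683;  28909 + 14683 = 43592
834 + 96 = 930;  4070 + 930 = 5000;  14683 + 5000 = 19683;  43592 + 19683 = 63275
930 + 96 = 1026;  5000 + 1026 = 6026;  19683 + 6026 = 25709;  63275 + 25709 = 88984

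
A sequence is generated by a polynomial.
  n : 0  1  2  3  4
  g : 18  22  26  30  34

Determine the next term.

4 , 4 , 4 , 4
Constant first difference = 4, so extend:
34 + 4 = 38

38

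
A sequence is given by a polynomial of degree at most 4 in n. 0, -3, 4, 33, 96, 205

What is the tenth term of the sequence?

1341

D1: -3, 7, 29, 63, 109
D2: 10, 22, 34, 46
D3: 12, 12, 12
The third differences are constant (12).
46 + 12 = 58;  109 + 58 = 167;  205 + 167 = 372
58 + 12 = 70;  167 + 70 = 237;  372 + 237 = 609
70 + 12 = 82;  237 + 82 = 319;  609 + 319 = 928
82 + 12 = 94;  319 + 94 = 413;  928 + 413 = 1341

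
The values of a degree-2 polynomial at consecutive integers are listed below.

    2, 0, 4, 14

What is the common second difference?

6

Δ: -2, 4, 10
Δ²: 6, 6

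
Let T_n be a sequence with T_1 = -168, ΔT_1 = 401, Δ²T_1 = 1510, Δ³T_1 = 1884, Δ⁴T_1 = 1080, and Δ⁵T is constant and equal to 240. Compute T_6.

41417

Build the table forward from the leading diagonal:
Δ⁵: 240, 240, 240, 240, 240, 240
Δ⁴: 1080, 1320, 1560, 1800, 2040, 2280
Δ³: 1884, 2964, 4284, 5844, 7644, 9684
Δ²: 1510, 3394, 6358, 10642, 16486, 24130
Δ: 401, 1911, 5305, 11663, 22305, 38791
T: -168, 233, 2144, 7449, 19112, 41417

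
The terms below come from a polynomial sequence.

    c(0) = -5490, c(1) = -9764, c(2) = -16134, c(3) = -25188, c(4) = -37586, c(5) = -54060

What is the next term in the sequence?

-75414

-4274 , -6370 , -9054 , -12398 , -16474
-2096 , -2684 , -3344 , -4076
-588 , -660 , -732
-72 , -72
Constant fourth difference = -72, so extend:
-732 − 72 = -804;  -4076 − 804 = -4880;  -16474 − 4880 = -21354;  -54060 − 21354 = -75414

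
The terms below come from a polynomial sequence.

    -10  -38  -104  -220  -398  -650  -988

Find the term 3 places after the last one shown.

Δ: -28  -66  -116  -178  -252  -338
Δ²: -38  -50  -62  -74  -86
Δ³: -12  -12  -12  -12
Constant third difference = -12, so extend:
-86 − 12 = -98;  -338 − 98 = -436;  -988 − 436 = -1424
-98 − 12 = -110;  -436 − 110 = -546;  -1424 − 546 = -1970
-110 − 12 = -122;  -546 − 122 = -668;  -1970 − 668 = -2638

-2638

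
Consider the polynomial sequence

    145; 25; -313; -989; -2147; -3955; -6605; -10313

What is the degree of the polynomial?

-120, -338, -676, -1158, -1808, -2650, -3708
-218, -338, -482, -650, -842, -1058
-120, -144, -168, -192, -216
-24, -24, -24, -24
The fourth differences are constant, so the polynomial has degree 4.

4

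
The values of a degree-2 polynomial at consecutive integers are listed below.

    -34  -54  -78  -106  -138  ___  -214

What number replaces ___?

-174

Using the first 5 terms:
-20, -24, -28, -32
-4, -4, -4
Constant second difference = -4.
Extend forward: -32 − 4 = -36;  -138 − 36 = -174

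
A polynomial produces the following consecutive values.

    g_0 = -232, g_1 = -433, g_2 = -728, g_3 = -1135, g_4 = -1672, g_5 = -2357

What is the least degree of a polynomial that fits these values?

3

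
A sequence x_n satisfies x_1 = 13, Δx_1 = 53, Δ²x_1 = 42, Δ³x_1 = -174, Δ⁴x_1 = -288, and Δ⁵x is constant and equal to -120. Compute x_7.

-7559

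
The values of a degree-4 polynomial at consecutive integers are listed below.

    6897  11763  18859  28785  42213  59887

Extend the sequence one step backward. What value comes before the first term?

4866  7096  9926  13428  17674
2230  2830  3502  4246
600  672  744
72  72
The fourth differences are constant at 72.
Work back: 600 − 72 = 528;  2230 − 528 = 1702;  4866 − 1702 = 3164;  6897 − 3164 = 3733

3733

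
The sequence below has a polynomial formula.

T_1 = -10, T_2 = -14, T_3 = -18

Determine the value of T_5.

Δ: -4, -4
Constant first difference = -4, so extend:
-18 − 4 = -22
-22 − 4 = -26

-26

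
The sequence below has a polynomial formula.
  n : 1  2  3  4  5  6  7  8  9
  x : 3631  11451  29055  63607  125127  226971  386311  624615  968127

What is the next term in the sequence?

Δ: 7820, 17604, 34552, 61520, 101844, 159340, 238304, 343512
Δ²: 9784, 16948, 26968, 40324, 57496, 78964, 105208
Δ³: 7164, 10020, 13356, 17172, 21468, 26244
Δ⁴: 2856, 3336, 3816, 4296, 4776
Δ⁵: 480, 480, 480, 480
The fifth differences are constant (480).
4776 + 480 = 5256;  26244 + 5256 = 31500;  105208 + 31500 = 136708;  343512 + 136708 = 480220;  968127 + 480220 = 1448347

1448347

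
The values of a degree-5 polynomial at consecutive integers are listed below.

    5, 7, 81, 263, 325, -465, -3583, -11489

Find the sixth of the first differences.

First differences: 2, 74, 182, 62, -790, -3118, -7906
Second differences: 72, 108, -120, -852, -2328, -4788
Third differences: 36, -228, -732, -1476, -2460
Fourth differences: -264, -504, -744, -984
Fifth differences: -240, -240, -240

-3118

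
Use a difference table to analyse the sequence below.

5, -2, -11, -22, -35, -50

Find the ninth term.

-107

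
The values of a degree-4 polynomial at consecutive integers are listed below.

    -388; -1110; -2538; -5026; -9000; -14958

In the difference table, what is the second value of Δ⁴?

Δ: -722, -1428, -2488, -3974, -5958
Δ²: -706, -1060, -1486, -1984
Δ³: -354, -426, -498
Δ⁴: -72, -72

-72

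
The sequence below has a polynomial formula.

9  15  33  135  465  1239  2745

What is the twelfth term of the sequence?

36375

Δ: 6, 18, 102, 330, 774, 1506
Δ²: 12, 84, 228, 444, 732
Δ³: 72, 144, 216, 288
Δ⁴: 72, 72, 72
The fourth differences are constant (72).
288 + 72 = 360;  732 + 360 = 1092;  1506 + 1092 = 2598;  2745 + 2598 = 5343
360 + 72 = 432;  1092 + 432 = 1524;  2598 + 1524 = 4122;  5343 + 4122 = 9465
432 + 72 = 504;  1524 + 504 = 2028;  4122 + 2028 = 6150;  9465 + 6150 = 15615
504 + 72 = 576;  2028 + 576 = 2604;  6150 + 2604 = 8754;  15615 + 8754 = 24369
576 + 72 = 648;  2604 + 648 = 3252;  8754 + 3252 = 12006;  24369 + 12006 = 36375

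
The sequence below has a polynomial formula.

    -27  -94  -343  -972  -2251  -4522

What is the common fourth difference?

Δ: -67, -249, -629, -1279, -2271
Δ²: -182, -380, -650, -992
Δ³: -198, -270, -342
Δ⁴: -72, -72

-72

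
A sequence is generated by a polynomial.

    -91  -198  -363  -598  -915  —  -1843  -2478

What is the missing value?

-1326

Using the first 5 terms:
D1: -107, -165, -235, -317
D2: -58, -70, -82
D3: -12, -12
Constant third difference = -12.
Extend forward: -82 − 12 = -94;  -317 − 94 = -411;  -915 − 411 = -1326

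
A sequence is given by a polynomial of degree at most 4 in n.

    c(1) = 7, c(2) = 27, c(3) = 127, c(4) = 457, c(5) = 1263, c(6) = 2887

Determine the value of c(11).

41967

20, 100, 330, 806, 1624
80, 230, 476, 818
150, 246, 342
96, 96
Constant fourth difference = 96, so extend:
342 + 96 = 438;  818 + 438 = 1256;  1624 + 1256 = 2880;  2887 + 2880 = 5767
438 + 96 = 534;  1256 + 534 = 1790;  2880 + 1790 = 4670;  5767 + 4670 = 10437
534 + 96 = 630;  1790 + 630 = 2420;  4670 + 2420 = 7090;  10437 + 7090 = 17527
630 + 96 = 726;  2420 + 726 = 3146;  7090 + 3146 = 10236;  17527 + 10236 = 27763
726 + 96 = 822;  3146 + 822 = 3968;  10236 + 3968 = 14204;  27763 + 14204 = 41967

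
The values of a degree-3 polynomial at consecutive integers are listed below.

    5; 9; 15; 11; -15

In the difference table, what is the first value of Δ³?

D1: 4, 6, -4, -26
D2: 2, -10, -22
D3: -12, -12

-12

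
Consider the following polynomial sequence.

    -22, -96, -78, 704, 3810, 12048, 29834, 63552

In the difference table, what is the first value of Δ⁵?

360

First differences: -74, 18, 782, 3106, 8238, 17786, 33718
Second differences: 92, 764, 2324, 5132, 9548, 15932
Third differences: 672, 1560, 2808, 4416, 6384
Fourth differences: 888, 1248, 1608, 1968
Fifth differences: 360, 360, 360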